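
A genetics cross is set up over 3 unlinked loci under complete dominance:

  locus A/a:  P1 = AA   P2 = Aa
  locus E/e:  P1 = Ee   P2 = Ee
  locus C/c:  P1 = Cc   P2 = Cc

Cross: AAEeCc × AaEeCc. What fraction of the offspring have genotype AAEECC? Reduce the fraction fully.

P(AAEECC) = 1/32

AAEeCc gametes: AEC×2, AEc×2, AeC×2, Aec×2
AaEeCc gametes: AEC×1, AEc×1, AeC×1, Aec×1, aEC×1, aEc×1, aeC×1, aec×1
AAEeCc×AaEeCc grid (8·8=64): AAEECC=2 AAEECc=4 AAEEcc=2 AAEeCC=4 AAEeCc=8 AAEecc=4 AAeeCC=2 AAeeCc=4 AAeecc=2 AaEECC=2 AaEECc=4 AaEEcc=2 AaEeCC=4 AaEeCc=8 AaEecc=4 AaeeCC=2 AaeeCc=4 Aaeecc=2
AAEECC hits 2/64; gcd=2; 2÷2/64÷2 = 1/32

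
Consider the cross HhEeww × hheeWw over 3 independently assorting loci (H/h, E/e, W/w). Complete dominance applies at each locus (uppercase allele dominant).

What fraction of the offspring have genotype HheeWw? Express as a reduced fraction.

HhEeww gametes: HEw×2, Hew×2, hEw×2, hew×2
hheeWw gametes: heW×4, hew×4
HhEeww×hheeWw grid (8·8=64): HhEeWw=8 HhEeww=8 HheeWw=8 Hheeww=8 hhEeWw=8 hhEeww=8 hheeWw=8 hheeww=8
HheeWw hits 8/64; gcd=8; 8÷8/64÷8 = 1/8

P(HheeWw) = 1/8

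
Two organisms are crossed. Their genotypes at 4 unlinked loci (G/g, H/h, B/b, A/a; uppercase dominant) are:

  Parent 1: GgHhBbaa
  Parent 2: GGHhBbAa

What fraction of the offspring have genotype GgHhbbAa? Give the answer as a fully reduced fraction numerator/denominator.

GgHhBbaa gametes: GHBa×2, GHba×2, GhBa×2, Ghba×2, gHBa×2, gHba×2, ghBa×2, ghba×2
GGHhBbAa gametes: GHBA×2, GHBa×2, GHbA×2, GHba×2, GhBA×2, GhBa×2, GhbA×2, Ghba×2
GgHhBbaa×GGHhBbAa grid (16·16=256): GGHHBBAa=4 GGHHBBaa=4 GGHHBbAa=8 GGHHBbaa=8 GGHHbbAa=4 GGHHbbaa=4 GGHhBBAa=8 GGHhBBaa=8 GGHhBbAa=16 GGHhBbaa=16 GGHhbbAa=8 GGHhbbaa=8 GGhhBBAa=4 GGhhBBaa=4 GGhhBbAa=8 GGhhBbaa=8 GGhhbbAa=4 GGhhbbaa=4 GgHHBBAa=4 GgHHBBaa=4 GgHHBbAa=8 GgHHBbaa=8 GgHHbbAa=4 GgHHbbaa=4 GgHhBBAa=8 GgHhBBaa=8 GgHhBbAa=16 GgHhBbaa=16 GgHhbbAa=8 GgHhbbaa=8 GghhBBAa=4 GghhBBaa=4 GghhBbAa=8 GghhBbaa=8 GghhbbAa=4 Gghhbbaa=4
GgHhbbAa hits 8/256; gcd=8; 8÷8/256÷8 = 1/32

P(GgHhbbAa) = 1/32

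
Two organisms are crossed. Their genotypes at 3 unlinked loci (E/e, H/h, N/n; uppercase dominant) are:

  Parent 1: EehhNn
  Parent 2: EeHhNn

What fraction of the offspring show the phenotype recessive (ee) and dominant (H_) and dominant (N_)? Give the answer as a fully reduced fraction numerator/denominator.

EehhNn gametes: EhN×2, Ehn×2, ehN×2, ehn×2
EeHhNn gametes: EHN×1, EHn×1, EhN×1, Ehn×1, eHN×1, eHn×1, ehN×1, ehn×1
EehhNn×EeHhNn grid (8·8=64): EEHhNN=2 EEHhNn=4 EEHhnn=2 EEhhNN=2 EEhhNn=4 EEhhnn=2 EeHhNN=4 EeHhNn=8 EeHhnn=4 EehhNN=4 EehhNn=8 Eehhnn=4 eeHhNN=2 eeHhNn=4 eeHhnn=2 eehhNN=2 eehhNn=4 eehhnn=2
ee H_ N_ hits 6/64; gcd=2; 6÷2/64÷2 = 3/32

P(ee H_ N_) = 3/32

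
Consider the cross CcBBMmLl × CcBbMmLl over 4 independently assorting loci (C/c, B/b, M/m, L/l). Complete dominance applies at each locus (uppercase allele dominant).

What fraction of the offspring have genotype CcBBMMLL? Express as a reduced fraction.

P(CcBBMMLL) = 1/64

CcBBMmLl gametes: CBML×2, CBMl×2, CBmL×2, CBml×2, cBML×2, cBMl×2, cBmL×2, cBml×2
CcBbMmLl gametes: CBML×1, CBMl×1, CBmL×1, CBml×1, CbML×1, CbMl×1, CbmL×1, Cbml×1, cBML×1, cBMl×1, cBmL×1, cBml×1, cbML×1, cbMl×1, cbmL×1, cbml×1
CcBBMmLl×CcBbMmLl grid (16·16=256): CCBBMMLL=2 CCBBMMLl=4 CCBBMMll=2 CCBBMmLL=4 CCBBMmLl=8 CCBBMmll=4 CCBBmmLL=2 CCBBmmLl=4 CCBBmmll=2 CCBbMMLL=2 CCBbMMLl=4 CCBbMMll=2 CCBbMmLL=4 CCBbMmLl=8 CCBbMmll=4 CCBbmmLL=2 CCBbmmLl=4 CCBbmmll=2 CcBBMMLL=4 CcBBMMLl=8 CcBBMMll=4 CcBBMmLL=8 CcBBMmLl=16 CcBBMmll=8 CcBBmmLL=4 CcBBmmLl=8 CcBBmmll=4 CcBbMMLL=4 CcBbMMLl=8 CcBbMMll=4 CcBbMmLL=8 CcBbMmLl=16 CcBbMmll=8 CcBbmmLL=4 CcBbmmLl=8 CcBbmmll=4 ccBBMMLL=2 ccBBMMLl=4 ccBBMMll=2 ccBBMmLL=4 ccBBMmLl=8 ccBBMmll=4 ccBBmmLL=2 ccBBmmLl=4 ccBBmmll=2 ccBbMMLL=2 ccBbMMLl=4 ccBbMMll=2 ccBbMmLL=4 ccBbMmLl=8 ccBbMmll=4 ccBbmmLL=2 ccBbmmLl=4 ccBbmmll=2
CcBBMMLL hits 4/256; gcd=4; 4÷4/256÷4 = 1/64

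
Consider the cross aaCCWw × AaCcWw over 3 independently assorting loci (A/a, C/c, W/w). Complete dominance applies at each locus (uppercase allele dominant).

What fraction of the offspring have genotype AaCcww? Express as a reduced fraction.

aaCCWw gametes: aCW×4, aCw×4
AaCcWw gametes: ACW×1, ACw×1, AcW×1, Acw×1, aCW×1, aCw×1, acW×1, acw×1
aaCCWw×AaCcWw grid (8·8=64): AaCCWW=4 AaCCWw=8 AaCCww=4 AaCcWW=4 AaCcWw=8 AaCcww=4 aaCCWW=4 aaCCWw=8 aaCCww=4 aaCcWW=4 aaCcWw=8 aaCcww=4
AaCcww hits 4/64; gcd=4; 4÷4/64÷4 = 1/16

P(AaCcww) = 1/16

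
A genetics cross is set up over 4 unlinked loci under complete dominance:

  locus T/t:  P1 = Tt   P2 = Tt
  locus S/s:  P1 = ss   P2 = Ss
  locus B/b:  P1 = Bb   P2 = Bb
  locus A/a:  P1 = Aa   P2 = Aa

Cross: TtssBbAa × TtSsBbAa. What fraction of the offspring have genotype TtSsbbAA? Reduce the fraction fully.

P(TtSsbbAA) = 1/64

TtssBbAa gametes: TsBA×2, TsBa×2, TsbA×2, Tsba×2, tsBA×2, tsBa×2, tsbA×2, tsba×2
TtSsBbAa gametes: TSBA×1, TSBa×1, TSbA×1, TSba×1, TsBA×1, TsBa×1, TsbA×1, Tsba×1, tSBA×1, tSBa×1, tSbA×1, tSba×1, tsBA×1, tsBa×1, tsbA×1, tsba×1
TtssBbAa×TtSsBbAa grid (16·16=256): TTSsBBAA=2 TTSsBBAa=4 TTSsBBaa=2 TTSsBbAA=4 TTSsBbAa=8 TTSsBbaa=4 TTSsbbAA=2 TTSsbbAa=4 TTSsbbaa=2 TTssBBAA=2 TTssBBAa=4 TTssBBaa=2 TTssBbAA=4 TTssBbAa=8 TTssBbaa=4 TTssbbAA=2 TTssbbAa=4 TTssbbaa=2 TtSsBBAA=4 TtSsBBAa=8 TtSsBBaa=4 TtSsBbAA=8 TtSsBbAa=16 TtSsBbaa=8 TtSsbbAA=4 TtSsbbAa=8 TtSsbbaa=4 TtssBBAA=4 TtssBBAa=8 TtssBBaa=4 TtssBbAA=8 TtssBbAa=16 TtssBbaa=8 TtssbbAA=4 TtssbbAa=8 Ttssbbaa=4 ttSsBBAA=2 ttSsBBAa=4 ttSsBBaa=2 ttSsBbAA=4 ttSsBbAa=8 ttSsBbaa=4 ttSsbbAA=2 ttSsbbAa=4 ttSsbbaa=2 ttssBBAA=2 ttssBBAa=4 ttssBBaa=2 ttssBbAA=4 ttssBbAa=8 ttssBbaa=4 ttssbbAA=2 ttssbbAa=4 ttssbbaa=2
TtSsbbAA hits 4/256; gcd=4; 4÷4/256÷4 = 1/64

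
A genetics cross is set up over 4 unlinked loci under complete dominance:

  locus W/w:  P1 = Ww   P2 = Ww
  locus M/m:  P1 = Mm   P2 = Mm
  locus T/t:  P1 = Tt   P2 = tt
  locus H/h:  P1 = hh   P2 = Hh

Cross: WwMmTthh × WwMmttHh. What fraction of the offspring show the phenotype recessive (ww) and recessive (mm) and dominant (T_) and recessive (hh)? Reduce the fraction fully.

P(ww mm T_ hh) = 1/64

WwMmTthh gametes: WMTh×2, WMth×2, WmTh×2, Wmth×2, wMTh×2, wMth×2, wmTh×2, wmth×2
WwMmttHh gametes: WMtH×2, WMth×2, WmtH×2, Wmth×2, wMtH×2, wMth×2, wmtH×2, wmth×2
WwMmTthh×WwMmttHh grid (16·16=256): WWMMTtHh=4 WWMMTthh=4 WWMMttHh=4 WWMMtthh=4 WWMmTtHh=8 WWMmTthh=8 WWMmttHh=8 WWMmtthh=8 WWmmTtHh=4 WWmmTthh=4 WWmmttHh=4 WWmmtthh=4 WwMMTtHh=8 WwMMTthh=8 WwMMttHh=8 WwMMtthh=8 WwMmTtHh=16 WwMmTthh=16 WwMmttHh=16 WwMmtthh=16 WwmmTtHh=8 WwmmTthh=8 WwmmttHh=8 Wwmmtthh=8 wwMMTtHh=4 wwMMTthh=4 wwMMttHh=4 wwMMtthh=4 wwMmTtHh=8 wwMmTthh=8 wwMmttHh=8 wwMmtthh=8 wwmmTtHh=4 wwmmTthh=4 wwmmttHh=4 wwmmtthh=4
ww mm T_ hh hits 4/256; gcd=4; 4÷4/256÷4 = 1/64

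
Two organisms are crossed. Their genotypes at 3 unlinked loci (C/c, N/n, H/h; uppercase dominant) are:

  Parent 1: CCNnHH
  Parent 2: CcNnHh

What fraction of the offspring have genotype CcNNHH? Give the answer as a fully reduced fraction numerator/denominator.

P(CcNNHH) = 1/16

CCNnHH gametes: CNH×4, CnH×4
CcNnHh gametes: CNH×1, CNh×1, CnH×1, Cnh×1, cNH×1, cNh×1, cnH×1, cnh×1
CCNnHH×CcNnHh grid (8·8=64): CCNNHH=4 CCNNHh=4 CCNnHH=8 CCNnHh=8 CCnnHH=4 CCnnHh=4 CcNNHH=4 CcNNHh=4 CcNnHH=8 CcNnHh=8 CcnnHH=4 CcnnHh=4
CcNNHH hits 4/64; gcd=4; 4÷4/64÷4 = 1/16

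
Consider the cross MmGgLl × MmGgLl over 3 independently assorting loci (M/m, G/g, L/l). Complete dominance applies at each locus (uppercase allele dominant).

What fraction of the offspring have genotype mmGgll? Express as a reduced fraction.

P(mmGgll) = 1/32

MmGgLl gametes: MGL×1, MGl×1, MgL×1, Mgl×1, mGL×1, mGl×1, mgL×1, mgl×1
MmGgLl gametes: MGL×1, MGl×1, MgL×1, Mgl×1, mGL×1, mGl×1, mgL×1, mgl×1
MmGgLl×MmGgLl grid (8·8=64): MMGGLL=1 MMGGLl=2 MMGGll=1 MMGgLL=2 MMGgLl=4 MMGgll=2 MMggLL=1 MMggLl=2 MMggll=1 MmGGLL=2 MmGGLl=4 MmGGll=2 MmGgLL=4 MmGgLl=8 MmGgll=4 MmggLL=2 MmggLl=4 Mmggll=2 mmGGLL=1 mmGGLl=2 mmGGll=1 mmGgLL=2 mmGgLl=4 mmGgll=2 mmggLL=1 mmggLl=2 mmggll=1
mmGgll hits 2/64; gcd=2; 2÷2/64÷2 = 1/32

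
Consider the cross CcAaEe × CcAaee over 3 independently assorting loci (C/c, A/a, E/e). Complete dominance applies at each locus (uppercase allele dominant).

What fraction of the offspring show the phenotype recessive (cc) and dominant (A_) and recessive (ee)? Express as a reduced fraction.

P(cc A_ ee) = 3/32

CcAaEe gametes: CAE×1, CAe×1, CaE×1, Cae×1, cAE×1, cAe×1, caE×1, cae×1
CcAaee gametes: CAe×2, Cae×2, cAe×2, cae×2
CcAaEe×CcAaee grid (8·8=64): CCAAEe=2 CCAAee=2 CCAaEe=4 CCAaee=4 CCaaEe=2 CCaaee=2 CcAAEe=4 CcAAee=4 CcAaEe=8 CcAaee=8 CcaaEe=4 Ccaaee=4 ccAAEe=2 ccAAee=2 ccAaEe=4 ccAaee=4 ccaaEe=2 ccaaee=2
cc A_ ee hits 6/64; gcd=2; 6÷2/64÷2 = 3/32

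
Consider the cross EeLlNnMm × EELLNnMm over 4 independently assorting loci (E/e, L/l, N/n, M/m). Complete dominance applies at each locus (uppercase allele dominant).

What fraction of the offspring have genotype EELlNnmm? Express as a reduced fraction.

EeLlNnMm gametes: ELNM×1, ELNm×1, ELnM×1, ELnm×1, ElNM×1, ElNm×1, ElnM×1, Elnm×1, eLNM×1, eLNm×1, eLnM×1, eLnm×1, elNM×1, elNm×1, elnM×1, elnm×1
EELLNnMm gametes: ELNM×4, ELNm×4, ELnM×4, ELnm×4
EeLlNnMm×EELLNnMm grid (16·16=256): EELLNNMM=4 EELLNNMm=8 EELLNNmm=4 EELLNnMM=8 EELLNnMm=16 EELLNnmm=8 EELLnnMM=4 EELLnnMm=8 EELLnnmm=4 EELlNNMM=4 EELlNNMm=8 EELlNNmm=4 EELlNnMM=8 EELlNnMm=16 EELlNnmm=8 EELlnnMM=4 EELlnnMm=8 EELlnnmm=4 EeLLNNMM=4 EeLLNNMm=8 EeLLNNmm=4 EeLLNnMM=8 EeLLNnMm=16 EeLLNnmm=8 EeLLnnMM=4 EeLLnnMm=8 EeLLnnmm=4 EeLlNNMM=4 EeLlNNMm=8 EeLlNNmm=4 EeLlNnMM=8 EeLlNnMm=16 EeLlNnmm=8 EeLlnnMM=4 EeLlnnMm=8 EeLlnnmm=4
EELlNnmm hits 8/256; gcd=8; 8÷8/256÷8 = 1/32

P(EELlNnmm) = 1/32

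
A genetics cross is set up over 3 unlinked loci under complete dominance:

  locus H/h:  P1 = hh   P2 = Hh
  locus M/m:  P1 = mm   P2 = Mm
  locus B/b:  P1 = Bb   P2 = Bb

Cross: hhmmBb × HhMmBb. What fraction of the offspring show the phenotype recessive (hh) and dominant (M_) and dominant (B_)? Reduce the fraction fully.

hhmmBb gametes: hmB×4, hmb×4
HhMmBb gametes: HMB×1, HMb×1, HmB×1, Hmb×1, hMB×1, hMb×1, hmB×1, hmb×1
hhmmBb×HhMmBb grid (8·8=64): HhMmBB=4 HhMmBb=8 HhMmbb=4 HhmmBB=4 HhmmBb=8 Hhmmbb=4 hhMmBB=4 hhMmBb=8 hhMmbb=4 hhmmBB=4 hhmmBb=8 hhmmbb=4
hh M_ B_ hits 12/64; gcd=4; 12÷4/64÷4 = 3/16

P(hh M_ B_) = 3/16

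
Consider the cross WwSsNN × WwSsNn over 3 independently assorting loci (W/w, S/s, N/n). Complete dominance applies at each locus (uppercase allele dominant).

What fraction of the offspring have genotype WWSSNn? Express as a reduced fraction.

P(WWSSNn) = 1/32

WwSsNN gametes: WSN×2, WsN×2, wSN×2, wsN×2
WwSsNn gametes: WSN×1, WSn×1, WsN×1, Wsn×1, wSN×1, wSn×1, wsN×1, wsn×1
WwSsNN×WwSsNn grid (8·8=64): WWSSNN=2 WWSSNn=2 WWSsNN=4 WWSsNn=4 WWssNN=2 WWssNn=2 WwSSNN=4 WwSSNn=4 WwSsNN=8 WwSsNn=8 WwssNN=4 WwssNn=4 wwSSNN=2 wwSSNn=2 wwSsNN=4 wwSsNn=4 wwssNN=2 wwssNn=2
WWSSNn hits 2/64; gcd=2; 2÷2/64÷2 = 1/32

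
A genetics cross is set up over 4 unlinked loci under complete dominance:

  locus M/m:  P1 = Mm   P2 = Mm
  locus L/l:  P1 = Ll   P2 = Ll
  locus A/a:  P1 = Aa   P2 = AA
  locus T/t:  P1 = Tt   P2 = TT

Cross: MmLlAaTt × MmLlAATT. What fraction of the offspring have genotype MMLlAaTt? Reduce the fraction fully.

MmLlAaTt gametes: MLAT×1, MLAt×1, MLaT×1, MLat×1, MlAT×1, MlAt×1, MlaT×1, Mlat×1, mLAT×1, mLAt×1, mLaT×1, mLat×1, mlAT×1, mlAt×1, mlaT×1, mlat×1
MmLlAATT gametes: MLAT×4, MlAT×4, mLAT×4, mlAT×4
MmLlAaTt×MmLlAATT grid (16·16=256): MMLLAATT=4 MMLLAATt=4 MMLLAaTT=4 MMLLAaTt=4 MMLlAATT=8 MMLlAATt=8 MMLlAaTT=8 MMLlAaTt=8 MMllAATT=4 MMllAATt=4 MMllAaTT=4 MMllAaTt=4 MmLLAATT=8 MmLLAATt=8 MmLLAaTT=8 MmLLAaTt=8 MmLlAATT=16 MmLlAATt=16 MmLlAaTT=16 MmLlAaTt=16 MmllAATT=8 MmllAATt=8 MmllAaTT=8 MmllAaTt=8 mmLLAATT=4 mmLLAATt=4 mmLLAaTT=4 mmLLAaTt=4 mmLlAATT=8 mmLlAATt=8 mmLlAaTT=8 mmLlAaTt=8 mmllAATT=4 mmllAATt=4 mmllAaTT=4 mmllAaTt=4
MMLlAaTt hits 8/256; gcd=8; 8÷8/256÷8 = 1/32

P(MMLlAaTt) = 1/32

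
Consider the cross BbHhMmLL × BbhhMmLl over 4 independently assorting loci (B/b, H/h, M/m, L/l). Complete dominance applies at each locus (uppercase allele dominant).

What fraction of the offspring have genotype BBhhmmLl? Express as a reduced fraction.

BbHhMmLL gametes: BHML×2, BHmL×2, BhML×2, BhmL×2, bHML×2, bHmL×2, bhML×2, bhmL×2
BbhhMmLl gametes: BhML×2, BhMl×2, BhmL×2, Bhml×2, bhML×2, bhMl×2, bhmL×2, bhml×2
BbHhMmLL×BbhhMmLl grid (16·16=256): BBHhMMLL=4 BBHhMMLl=4 BBHhMmLL=8 BBHhMmLl=8 BBHhmmLL=4 BBHhmmLl=4 BBhhMMLL=4 BBhhMMLl=4 BBhhMmLL=8 BBhhMmLl=8 BBhhmmLL=4 BBhhmmLl=4 BbHhMMLL=8 BbHhMMLl=8 BbHhMmLL=16 BbHhMmLl=16 BbHhmmLL=8 BbHhmmLl=8 BbhhMMLL=8 BbhhMMLl=8 BbhhMmLL=16 BbhhMmLl=16 BbhhmmLL=8 BbhhmmLl=8 bbHhMMLL=4 bbHhMMLl=4 bbHhMmLL=8 bbHhMmLl=8 bbHhmmLL=4 bbHhmmLl=4 bbhhMMLL=4 bbhhMMLl=4 bbhhMmLL=8 bbhhMmLl=8 bbhhmmLL=4 bbhhmmLl=4
BBhhmmLl hits 4/256; gcd=4; 4÷4/256÷4 = 1/64

P(BBhhmmLl) = 1/64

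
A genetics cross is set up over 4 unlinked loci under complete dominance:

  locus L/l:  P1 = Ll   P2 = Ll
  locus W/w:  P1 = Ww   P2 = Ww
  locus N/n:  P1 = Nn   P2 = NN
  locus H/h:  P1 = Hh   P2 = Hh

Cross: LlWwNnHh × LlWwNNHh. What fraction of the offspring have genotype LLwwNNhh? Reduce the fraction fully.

P(LLwwNNhh) = 1/128

LlWwNnHh gametes: LWNH×1, LWNh×1, LWnH×1, LWnh×1, LwNH×1, LwNh×1, LwnH×1, Lwnh×1, lWNH×1, lWNh×1, lWnH×1, lWnh×1, lwNH×1, lwNh×1, lwnH×1, lwnh×1
LlWwNNHh gametes: LWNH×2, LWNh×2, LwNH×2, LwNh×2, lWNH×2, lWNh×2, lwNH×2, lwNh×2
LlWwNnHh×LlWwNNHh grid (16·16=256): LLWWNNHH=2 LLWWNNHh=4 LLWWNNhh=2 LLWWNnHH=2 LLWWNnHh=4 LLWWNnhh=2 LLWwNNHH=4 LLWwNNHh=8 LLWwNNhh=4 LLWwNnHH=4 LLWwNnHh=8 LLWwNnhh=4 LLwwNNHH=2 LLwwNNHh=4 LLwwNNhh=2 LLwwNnHH=2 LLwwNnHh=4 LLwwNnhh=2 LlWWNNHH=4 LlWWNNHh=8 LlWWNNhh=4 LlWWNnHH=4 LlWWNnHh=8 LlWWNnhh=4 LlWwNNHH=8 LlWwNNHh=16 LlWwNNhh=8 LlWwNnHH=8 LlWwNnHh=16 LlWwNnhh=8 LlwwNNHH=4 LlwwNNHh=8 LlwwNNhh=4 LlwwNnHH=4 LlwwNnHh=8 LlwwNnhh=4 llWWNNHH=2 llWWNNHh=4 llWWNNhh=2 llWWNnHH=2 llWWNnHh=4 llWWNnhh=2 llWwNNHH=4 llWwNNHh=8 llWwNNhh=4 llWwNnHH=4 llWwNnHh=8 llWwNnhh=4 llwwNNHH=2 llwwNNHh=4 llwwNNhh=2 llwwNnHH=2 llwwNnHh=4 llwwNnhh=2
LLwwNNhh hits 2/256; gcd=2; 2÷2/256÷2 = 1/128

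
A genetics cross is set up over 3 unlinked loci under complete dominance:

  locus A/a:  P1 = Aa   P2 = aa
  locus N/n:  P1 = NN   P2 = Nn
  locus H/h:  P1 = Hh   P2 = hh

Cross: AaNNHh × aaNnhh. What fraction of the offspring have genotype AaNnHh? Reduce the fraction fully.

P(AaNnHh) = 1/8

AaNNHh gametes: ANH×2, ANh×2, aNH×2, aNh×2
aaNnhh gametes: aNh×4, anh×4
AaNNHh×aaNnhh grid (8·8=64): AaNNHh=8 AaNNhh=8 AaNnHh=8 AaNnhh=8 aaNNHh=8 aaNNhh=8 aaNnHh=8 aaNnhh=8
AaNnHh hits 8/64; gcd=8; 8÷8/64÷8 = 1/8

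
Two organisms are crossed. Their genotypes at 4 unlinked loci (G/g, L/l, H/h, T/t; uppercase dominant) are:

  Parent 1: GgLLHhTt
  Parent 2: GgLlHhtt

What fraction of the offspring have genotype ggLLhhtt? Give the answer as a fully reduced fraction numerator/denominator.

GgLLHhTt gametes: GLHT×2, GLHt×2, GLhT×2, GLht×2, gLHT×2, gLHt×2, gLhT×2, gLht×2
GgLlHhtt gametes: GLHt×2, GLht×2, GlHt×2, Glht×2, gLHt×2, gLht×2, glHt×2, glht×2
GgLLHhTt×GgLlHhtt grid (16·16=256): GGLLHHTt=4 GGLLHHtt=4 GGLLHhTt=8 GGLLHhtt=8 GGLLhhTt=4 GGLLhhtt=4 GGLlHHTt=4 GGLlHHtt=4 GGLlHhTt=8 GGLlHhtt=8 GGLlhhTt=4 GGLlhhtt=4 GgLLHHTt=8 GgLLHHtt=8 GgLLHhTt=16 GgLLHhtt=16 GgLLhhTt=8 GgLLhhtt=8 GgLlHHTt=8 GgLlHHtt=8 GgLlHhTt=16 GgLlHhtt=16 GgLlhhTt=8 GgLlhhtt=8 ggLLHHTt=4 ggLLHHtt=4 ggLLHhTt=8 ggLLHhtt=8 ggLLhhTt=4 ggLLhhtt=4 ggLlHHTt=4 ggLlHHtt=4 ggLlHhTt=8 ggLlHhtt=8 ggLlhhTt=4 ggLlhhtt=4
ggLLhhtt hits 4/256; gcd=4; 4÷4/256÷4 = 1/64

P(ggLLhhtt) = 1/64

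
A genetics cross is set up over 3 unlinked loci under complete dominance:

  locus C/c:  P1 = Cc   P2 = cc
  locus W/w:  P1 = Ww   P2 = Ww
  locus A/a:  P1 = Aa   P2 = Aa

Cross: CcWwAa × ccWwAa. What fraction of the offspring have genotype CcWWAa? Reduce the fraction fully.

P(CcWWAa) = 1/16

CcWwAa gametes: CWA×1, CWa×1, CwA×1, Cwa×1, cWA×1, cWa×1, cwA×1, cwa×1
ccWwAa gametes: cWA×2, cWa×2, cwA×2, cwa×2
CcWwAa×ccWwAa grid (8·8=64): CcWWAA=2 CcWWAa=4 CcWWaa=2 CcWwAA=4 CcWwAa=8 CcWwaa=4 CcwwAA=2 CcwwAa=4 Ccwwaa=2 ccWWAA=2 ccWWAa=4 ccWWaa=2 ccWwAA=4 ccWwAa=8 ccWwaa=4 ccwwAA=2 ccwwAa=4 ccwwaa=2
CcWWAa hits 4/64; gcd=4; 4÷4/64÷4 = 1/16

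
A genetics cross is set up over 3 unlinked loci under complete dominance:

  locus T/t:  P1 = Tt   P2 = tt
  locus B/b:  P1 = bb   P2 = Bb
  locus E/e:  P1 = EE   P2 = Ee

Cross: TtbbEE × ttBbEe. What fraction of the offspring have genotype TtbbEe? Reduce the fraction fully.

P(TtbbEe) = 1/8

TtbbEE gametes: TbE×4, tbE×4
ttBbEe gametes: tBE×2, tBe×2, tbE×2, tbe×2
TtbbEE×ttBbEe grid (8·8=64): TtBbEE=8 TtBbEe=8 TtbbEE=8 TtbbEe=8 ttBbEE=8 ttBbEe=8 ttbbEE=8 ttbbEe=8
TtbbEe hits 8/64; gcd=8; 8÷8/64÷8 = 1/8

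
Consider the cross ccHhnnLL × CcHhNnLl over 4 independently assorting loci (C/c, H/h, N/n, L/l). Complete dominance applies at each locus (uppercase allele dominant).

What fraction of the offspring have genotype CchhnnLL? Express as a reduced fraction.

P(CchhnnLL) = 1/32

ccHhnnLL gametes: cHnL×8, chnL×8
CcHhNnLl gametes: CHNL×1, CHNl×1, CHnL×1, CHnl×1, ChNL×1, ChNl×1, ChnL×1, Chnl×1, cHNL×1, cHNl×1, cHnL×1, cHnl×1, chNL×1, chNl×1, chnL×1, chnl×1
ccHhnnLL×CcHhNnLl grid (16·16=256): CcHHNnLL=8 CcHHNnLl=8 CcHHnnLL=8 CcHHnnLl=8 CcHhNnLL=16 CcHhNnLl=16 CcHhnnLL=16 CcHhnnLl=16 CchhNnLL=8 CchhNnLl=8 CchhnnLL=8 CchhnnLl=8 ccHHNnLL=8 ccHHNnLl=8 ccHHnnLL=8 ccHHnnLl=8 ccHhNnLL=16 ccHhNnLl=16 ccHhnnLL=16 ccHhnnLl=16 cchhNnLL=8 cchhNnLl=8 cchhnnLL=8 cchhnnLl=8
CchhnnLL hits 8/256; gcd=8; 8÷8/256÷8 = 1/32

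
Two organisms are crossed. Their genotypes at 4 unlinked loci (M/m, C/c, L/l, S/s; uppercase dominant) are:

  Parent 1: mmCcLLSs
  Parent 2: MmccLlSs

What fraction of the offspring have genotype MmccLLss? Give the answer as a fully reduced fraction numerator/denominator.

P(MmccLLss) = 1/32

mmCcLLSs gametes: mCLS×4, mCLs×4, mcLS×4, mcLs×4
MmccLlSs gametes: McLS×2, McLs×2, MclS×2, Mcls×2, mcLS×2, mcLs×2, mclS×2, mcls×2
mmCcLLSs×MmccLlSs grid (16·16=256): MmCcLLSS=8 MmCcLLSs=16 MmCcLLss=8 MmCcLlSS=8 MmCcLlSs=16 MmCcLlss=8 MmccLLSS=8 MmccLLSs=16 MmccLLss=8 MmccLlSS=8 MmccLlSs=16 MmccLlss=8 mmCcLLSS=8 mmCcLLSs=16 mmCcLLss=8 mmCcLlSS=8 mmCcLlSs=16 mmCcLlss=8 mmccLLSS=8 mmccLLSs=16 mmccLLss=8 mmccLlSS=8 mmccLlSs=16 mmccLlss=8
MmccLLss hits 8/256; gcd=8; 8÷8/256÷8 = 1/32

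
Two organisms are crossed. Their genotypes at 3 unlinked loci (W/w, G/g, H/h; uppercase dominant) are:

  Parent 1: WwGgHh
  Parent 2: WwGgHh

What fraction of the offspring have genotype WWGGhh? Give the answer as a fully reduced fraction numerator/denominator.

WwGgHh gametes: WGH×1, WGh×1, WgH×1, Wgh×1, wGH×1, wGh×1, wgH×1, wgh×1
WwGgHh gametes: WGH×1, WGh×1, WgH×1, Wgh×1, wGH×1, wGh×1, wgH×1, wgh×1
WwGgHh×WwGgHh grid (8·8=64): WWGGHH=1 WWGGHh=2 WWGGhh=1 WWGgHH=2 WWGgHh=4 WWGghh=2 WWggHH=1 WWggHh=2 WWgghh=1 WwGGHH=2 WwGGHh=4 WwGGhh=2 WwGgHH=4 WwGgHh=8 WwGghh=4 WwggHH=2 WwggHh=4 Wwgghh=2 wwGGHH=1 wwGGHh=2 wwGGhh=1 wwGgHH=2 wwGgHh=4 wwGghh=2 wwggHH=1 wwggHh=2 wwgghh=1
WWGGhh hits 1/64; gcd=1; 1÷1/64÷1 = 1/64

P(WWGGhh) = 1/64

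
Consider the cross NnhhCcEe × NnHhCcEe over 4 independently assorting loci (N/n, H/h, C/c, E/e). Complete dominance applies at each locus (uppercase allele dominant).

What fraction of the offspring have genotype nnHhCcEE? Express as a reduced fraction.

P(nnHhCcEE) = 1/64

NnhhCcEe gametes: NhCE×2, NhCe×2, NhcE×2, Nhce×2, nhCE×2, nhCe×2, nhcE×2, nhce×2
NnHhCcEe gametes: NHCE×1, NHCe×1, NHcE×1, NHce×1, NhCE×1, NhCe×1, NhcE×1, Nhce×1, nHCE×1, nHCe×1, nHcE×1, nHce×1, nhCE×1, nhCe×1, nhcE×1, nhce×1
NnhhCcEe×NnHhCcEe grid (16·16=256): NNHhCCEE=2 NNHhCCEe=4 NNHhCCee=2 NNHhCcEE=4 NNHhCcEe=8 NNHhCcee=4 NNHhccEE=2 NNHhccEe=4 NNHhccee=2 NNhhCCEE=2 NNhhCCEe=4 NNhhCCee=2 NNhhCcEE=4 NNhhCcEe=8 NNhhCcee=4 NNhhccEE=2 NNhhccEe=4 NNhhccee=2 NnHhCCEE=4 NnHhCCEe=8 NnHhCCee=4 NnHhCcEE=8 NnHhCcEe=16 NnHhCcee=8 NnHhccEE=4 NnHhccEe=8 NnHhccee=4 NnhhCCEE=4 NnhhCCEe=8 NnhhCCee=4 NnhhCcEE=8 NnhhCcEe=16 NnhhCcee=8 NnhhccEE=4 NnhhccEe=8 Nnhhccee=4 nnHhCCEE=2 nnHhCCEe=4 nnHhCCee=2 nnHhCcEE=4 nnHhCcEe=8 nnHhCcee=4 nnHhccEE=2 nnHhccEe=4 nnHhccee=2 nnhhCCEE=2 nnhhCCEe=4 nnhhCCee=2 nnhhCcEE=4 nnhhCcEe=8 nnhhCcee=4 nnhhccEE=2 nnhhccEe=4 nnhhccee=2
nnHhCcEE hits 4/256; gcd=4; 4÷4/256÷4 = 1/64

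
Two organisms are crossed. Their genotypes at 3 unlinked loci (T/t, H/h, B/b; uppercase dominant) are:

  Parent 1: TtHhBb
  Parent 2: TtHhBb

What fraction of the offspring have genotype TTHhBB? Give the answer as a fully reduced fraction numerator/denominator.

P(TTHhBB) = 1/32

TtHhBb gametes: THB×1, THb×1, ThB×1, Thb×1, tHB×1, tHb×1, thB×1, thb×1
TtHhBb gametes: THB×1, THb×1, ThB×1, Thb×1, tHB×1, tHb×1, thB×1, thb×1
TtHhBb×TtHhBb grid (8·8=64): TTHHBB=1 TTHHBb=2 TTHHbb=1 TTHhBB=2 TTHhBb=4 TTHhbb=2 TThhBB=1 TThhBb=2 TThhbb=1 TtHHBB=2 TtHHBb=4 TtHHbb=2 TtHhBB=4 TtHhBb=8 TtHhbb=4 TthhBB=2 TthhBb=4 Tthhbb=2 ttHHBB=1 ttHHBb=2 ttHHbb=1 ttHhBB=2 ttHhBb=4 ttHhbb=2 tthhBB=1 tthhBb=2 tthhbb=1
TTHhBB hits 2/64; gcd=2; 2÷2/64÷2 = 1/32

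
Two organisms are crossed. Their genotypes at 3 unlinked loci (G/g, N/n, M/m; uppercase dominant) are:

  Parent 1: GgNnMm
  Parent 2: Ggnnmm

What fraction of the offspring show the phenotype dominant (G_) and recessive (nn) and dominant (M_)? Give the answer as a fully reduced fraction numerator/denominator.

P(G_ nn M_) = 3/16

GgNnMm gametes: GNM×1, GNm×1, GnM×1, Gnm×1, gNM×1, gNm×1, gnM×1, gnm×1
Ggnnmm gametes: Gnm×4, gnm×4
GgNnMm×Ggnnmm grid (8·8=64): GGNnMm=4 GGNnmm=4 GGnnMm=4 GGnnmm=4 GgNnMm=8 GgNnmm=8 GgnnMm=8 Ggnnmm=8 ggNnMm=4 ggNnmm=4 ggnnMm=4 ggnnmm=4
G_ nn M_ hits 12/64; gcd=4; 12÷4/64÷4 = 3/16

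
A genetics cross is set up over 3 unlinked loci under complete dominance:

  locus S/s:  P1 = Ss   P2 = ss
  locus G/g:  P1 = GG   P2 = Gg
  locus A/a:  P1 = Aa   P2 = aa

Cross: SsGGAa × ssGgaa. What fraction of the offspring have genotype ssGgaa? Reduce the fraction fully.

SsGGAa gametes: SGA×2, SGa×2, sGA×2, sGa×2
ssGgaa gametes: sGa×4, sga×4
SsGGAa×ssGgaa grid (8·8=64): SsGGAa=8 SsGGaa=8 SsGgAa=8 SsGgaa=8 ssGGAa=8 ssGGaa=8 ssGgAa=8 ssGgaa=8
ssGgaa hits 8/64; gcd=8; 8÷8/64÷8 = 1/8

P(ssGgaa) = 1/8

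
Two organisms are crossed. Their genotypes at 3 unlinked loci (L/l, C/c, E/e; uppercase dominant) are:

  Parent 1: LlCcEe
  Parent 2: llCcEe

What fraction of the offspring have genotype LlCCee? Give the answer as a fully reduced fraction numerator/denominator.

LlCcEe gametes: LCE×1, LCe×1, LcE×1, Lce×1, lCE×1, lCe×1, lcE×1, lce×1
llCcEe gametes: lCE×2, lCe×2, lcE×2, lce×2
LlCcEe×llCcEe grid (8·8=64): LlCCEE=2 LlCCEe=4 LlCCee=2 LlCcEE=4 LlCcEe=8 LlCcee=4 LlccEE=2 LlccEe=4 Llccee=2 llCCEE=2 llCCEe=4 llCCee=2 llCcEE=4 llCcEe=8 llCcee=4 llccEE=2 llccEe=4 llccee=2
LlCCee hits 2/64; gcd=2; 2÷2/64÷2 = 1/32

P(LlCCee) = 1/32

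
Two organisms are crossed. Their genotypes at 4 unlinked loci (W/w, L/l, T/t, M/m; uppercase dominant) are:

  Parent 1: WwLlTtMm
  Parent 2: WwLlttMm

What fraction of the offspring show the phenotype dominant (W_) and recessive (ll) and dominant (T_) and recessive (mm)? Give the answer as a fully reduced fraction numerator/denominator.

P(W_ ll T_ mm) = 3/128

WwLlTtMm gametes: WLTM×1, WLTm×1, WLtM×1, WLtm×1, WlTM×1, WlTm×1, WltM×1, Wltm×1, wLTM×1, wLTm×1, wLtM×1, wLtm×1, wlTM×1, wlTm×1, wltM×1, wltm×1
WwLlttMm gametes: WLtM×2, WLtm×2, WltM×2, Wltm×2, wLtM×2, wLtm×2, wltM×2, wltm×2
WwLlTtMm×WwLlttMm grid (16·16=256): WWLLTtMM=2 WWLLTtMm=4 WWLLTtmm=2 WWLLttMM=2 WWLLttMm=4 WWLLttmm=2 WWLlTtMM=4 WWLlTtMm=8 WWLlTtmm=4 WWLlttMM=4 WWLlttMm=8 WWLlttmm=4 WWllTtMM=2 WWllTtMm=4 WWllTtmm=2 WWllttMM=2 WWllttMm=4 WWllttmm=2 WwLLTtMM=4 WwLLTtMm=8 WwLLTtmm=4 WwLLttMM=4 WwLLttMm=8 WwLLttmm=4 WwLlTtMM=8 WwLlTtMm=16 WwLlTtmm=8 WwLlttMM=8 WwLlttMm=16 WwLlttmm=8 WwllTtMM=4 WwllTtMm=8 WwllTtmm=4 WwllttMM=4 WwllttMm=8 Wwllttmm=4 wwLLTtMM=2 wwLLTtMm=4 wwLLTtmm=2 wwLLttMM=2 wwLLttMm=4 wwLLttmm=2 wwLlTtMM=4 wwLlTtMm=8 wwLlTtmm=4 wwLlttMM=4 wwLlttMm=8 wwLlttmm=4 wwllTtMM=2 wwllTtMm=4 wwllTtmm=2 wwllttMM=2 wwllttMm=4 wwllttmm=2
W_ ll T_ mm hits 6/256; gcd=2; 6÷2/256÷2 = 3/128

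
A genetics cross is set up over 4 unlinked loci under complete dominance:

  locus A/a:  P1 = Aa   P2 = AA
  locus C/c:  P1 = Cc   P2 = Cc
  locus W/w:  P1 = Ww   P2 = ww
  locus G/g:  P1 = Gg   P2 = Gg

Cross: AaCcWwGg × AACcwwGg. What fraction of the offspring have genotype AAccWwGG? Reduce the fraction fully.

P(AAccWwGG) = 1/64

AaCcWwGg gametes: ACWG×1, ACWg×1, ACwG×1, ACwg×1, AcWG×1, AcWg×1, AcwG×1, Acwg×1, aCWG×1, aCWg×1, aCwG×1, aCwg×1, acWG×1, acWg×1, acwG×1, acwg×1
AACcwwGg gametes: ACwG×4, ACwg×4, AcwG×4, Acwg×4
AaCcWwGg×AACcwwGg grid (16·16=256): AACCWwGG=4 AACCWwGg=8 AACCWwgg=4 AACCwwGG=4 AACCwwGg=8 AACCwwgg=4 AACcWwGG=8 AACcWwGg=16 AACcWwgg=8 AACcwwGG=8 AACcwwGg=16 AACcwwgg=8 AAccWwGG=4 AAccWwGg=8 AAccWwgg=4 AAccwwGG=4 AAccwwGg=8 AAccwwgg=4 AaCCWwGG=4 AaCCWwGg=8 AaCCWwgg=4 AaCCwwGG=4 AaCCwwGg=8 AaCCwwgg=4 AaCcWwGG=8 AaCcWwGg=16 AaCcWwgg=8 AaCcwwGG=8 AaCcwwGg=16 AaCcwwgg=8 AaccWwGG=4 AaccWwGg=8 AaccWwgg=4 AaccwwGG=4 AaccwwGg=8 Aaccwwgg=4
AAccWwGG hits 4/256; gcd=4; 4÷4/256÷4 = 1/64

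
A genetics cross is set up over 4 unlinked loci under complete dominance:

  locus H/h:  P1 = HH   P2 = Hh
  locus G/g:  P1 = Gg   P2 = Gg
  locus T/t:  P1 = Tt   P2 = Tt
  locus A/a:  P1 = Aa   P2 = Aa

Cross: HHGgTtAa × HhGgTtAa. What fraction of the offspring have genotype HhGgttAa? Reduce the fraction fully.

P(HhGgttAa) = 1/32

HHGgTtAa gametes: HGTA×2, HGTa×2, HGtA×2, HGta×2, HgTA×2, HgTa×2, HgtA×2, Hgta×2
HhGgTtAa gametes: HGTA×1, HGTa×1, HGtA×1, HGta×1, HgTA×1, HgTa×1, HgtA×1, Hgta×1, hGTA×1, hGTa×1, hGtA×1, hGta×1, hgTA×1, hgTa×1, hgtA×1, hgta×1
HHGgTtAa×HhGgTtAa grid (16·16=256): HHGGTTAA=2 HHGGTTAa=4 HHGGTTaa=2 HHGGTtAA=4 HHGGTtAa=8 HHGGTtaa=4 HHGGttAA=2 HHGGttAa=4 HHGGttaa=2 HHGgTTAA=4 HHGgTTAa=8 HHGgTTaa=4 HHGgTtAA=8 HHGgTtAa=16 HHGgTtaa=8 HHGgttAA=4 HHGgttAa=8 HHGgttaa=4 HHggTTAA=2 HHggTTAa=4 HHggTTaa=2 HHggTtAA=4 HHggTtAa=8 HHggTtaa=4 HHggttAA=2 HHggttAa=4 HHggttaa=2 HhGGTTAA=2 HhGGTTAa=4 HhGGTTaa=2 HhGGTtAA=4 HhGGTtAa=8 HhGGTtaa=4 HhGGttAA=2 HhGGttAa=4 HhGGttaa=2 HhGgTTAA=4 HhGgTTAa=8 HhGgTTaa=4 HhGgTtAA=8 HhGgTtAa=16 HhGgTtaa=8 HhGgttAA=4 HhGgttAa=8 HhGgttaa=4 HhggTTAA=2 HhggTTAa=4 HhggTTaa=2 HhggTtAA=4 HhggTtAa=8 HhggTtaa=4 HhggttAA=2 HhggttAa=4 Hhggttaa=2
HhGgttAa hits 8/256; gcd=8; 8÷8/256÷8 = 1/32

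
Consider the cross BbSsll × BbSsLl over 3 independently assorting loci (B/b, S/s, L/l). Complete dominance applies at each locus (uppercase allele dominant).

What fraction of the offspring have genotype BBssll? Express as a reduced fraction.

P(BBssll) = 1/32

BbSsll gametes: BSl×2, Bsl×2, bSl×2, bsl×2
BbSsLl gametes: BSL×1, BSl×1, BsL×1, Bsl×1, bSL×1, bSl×1, bsL×1, bsl×1
BbSsll×BbSsLl grid (8·8=64): BBSSLl=2 BBSSll=2 BBSsLl=4 BBSsll=4 BBssLl=2 BBssll=2 BbSSLl=4 BbSSll=4 BbSsLl=8 BbSsll=8 BbssLl=4 Bbssll=4 bbSSLl=2 bbSSll=2 bbSsLl=4 bbSsll=4 bbssLl=2 bbssll=2
BBssll hits 2/64; gcd=2; 2÷2/64÷2 = 1/32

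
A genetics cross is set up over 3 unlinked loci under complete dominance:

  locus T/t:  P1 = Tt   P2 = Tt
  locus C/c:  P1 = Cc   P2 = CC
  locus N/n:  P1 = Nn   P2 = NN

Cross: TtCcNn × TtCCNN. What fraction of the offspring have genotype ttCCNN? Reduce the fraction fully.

TtCcNn gametes: TCN×1, TCn×1, TcN×1, Tcn×1, tCN×1, tCn×1, tcN×1, tcn×1
TtCCNN gametes: TCN×4, tCN×4
TtCcNn×TtCCNN grid (8·8=64): TTCCNN=4 TTCCNn=4 TTCcNN=4 TTCcNn=4 TtCCNN=8 TtCCNn=8 TtCcNN=8 TtCcNn=8 ttCCNN=4 ttCCNn=4 ttCcNN=4 ttCcNn=4
ttCCNN hits 4/64; gcd=4; 4÷4/64÷4 = 1/16

P(ttCCNN) = 1/16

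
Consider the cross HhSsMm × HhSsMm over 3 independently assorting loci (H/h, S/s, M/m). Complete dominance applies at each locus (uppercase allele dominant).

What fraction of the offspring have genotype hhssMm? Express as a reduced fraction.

HhSsMm gametes: HSM×1, HSm×1, HsM×1, Hsm×1, hSM×1, hSm×1, hsM×1, hsm×1
HhSsMm gametes: HSM×1, HSm×1, HsM×1, Hsm×1, hSM×1, hSm×1, hsM×1, hsm×1
HhSsMm×HhSsMm grid (8·8=64): HHSSMM=1 HHSSMm=2 HHSSmm=1 HHSsMM=2 HHSsMm=4 HHSsmm=2 HHssMM=1 HHssMm=2 HHssmm=1 HhSSMM=2 HhSSMm=4 HhSSmm=2 HhSsMM=4 HhSsMm=8 HhSsmm=4 HhssMM=2 HhssMm=4 Hhssmm=2 hhSSMM=1 hhSSMm=2 hhSSmm=1 hhSsMM=2 hhSsMm=4 hhSsmm=2 hhssMM=1 hhssMm=2 hhssmm=1
hhssMm hits 2/64; gcd=2; 2÷2/64÷2 = 1/32

P(hhssMm) = 1/32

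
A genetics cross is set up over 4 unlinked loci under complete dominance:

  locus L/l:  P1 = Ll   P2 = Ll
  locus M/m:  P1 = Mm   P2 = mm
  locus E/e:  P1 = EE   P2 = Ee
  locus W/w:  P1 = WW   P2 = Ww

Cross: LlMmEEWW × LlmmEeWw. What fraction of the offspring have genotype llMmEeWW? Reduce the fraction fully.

P(llMmEeWW) = 1/32

LlMmEEWW gametes: LMEW×4, LmEW×4, lMEW×4, lmEW×4
LlmmEeWw gametes: LmEW×2, LmEw×2, LmeW×2, Lmew×2, lmEW×2, lmEw×2, lmeW×2, lmew×2
LlMmEEWW×LlmmEeWw grid (16·16=256): LLMmEEWW=8 LLMmEEWw=8 LLMmEeWW=8 LLMmEeWw=8 LLmmEEWW=8 LLmmEEWw=8 LLmmEeWW=8 LLmmEeWw=8 LlMmEEWW=16 LlMmEEWw=16 LlMmEeWW=16 LlMmEeWw=16 LlmmEEWW=16 LlmmEEWw=16 LlmmEeWW=16 LlmmEeWw=16 llMmEEWW=8 llMmEEWw=8 llMmEeWW=8 llMmEeWw=8 llmmEEWW=8 llmmEEWw=8 llmmEeWW=8 llmmEeWw=8
llMmEeWW hits 8/256; gcd=8; 8÷8/256÷8 = 1/32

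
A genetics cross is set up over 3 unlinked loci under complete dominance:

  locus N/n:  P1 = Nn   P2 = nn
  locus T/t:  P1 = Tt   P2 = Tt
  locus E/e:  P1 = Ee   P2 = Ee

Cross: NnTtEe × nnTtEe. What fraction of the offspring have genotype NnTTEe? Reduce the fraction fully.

NnTtEe gametes: NTE×1, NTe×1, NtE×1, Nte×1, nTE×1, nTe×1, ntE×1, nte×1
nnTtEe gametes: nTE×2, nTe×2, ntE×2, nte×2
NnTtEe×nnTtEe grid (8·8=64): NnTTEE=2 NnTTEe=4 NnTTee=2 NnTtEE=4 NnTtEe=8 NnTtee=4 NnttEE=2 NnttEe=4 Nnttee=2 nnTTEE=2 nnTTEe=4 nnTTee=2 nnTtEE=4 nnTtEe=8 nnTtee=4 nnttEE=2 nnttEe=4 nnttee=2
NnTTEe hits 4/64; gcd=4; 4÷4/64÷4 = 1/16

P(NnTTEe) = 1/16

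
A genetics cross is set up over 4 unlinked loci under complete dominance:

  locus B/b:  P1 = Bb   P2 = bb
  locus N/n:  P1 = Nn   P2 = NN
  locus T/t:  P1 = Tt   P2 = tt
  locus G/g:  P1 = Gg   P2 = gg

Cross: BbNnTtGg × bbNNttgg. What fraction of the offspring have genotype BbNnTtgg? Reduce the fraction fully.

P(BbNnTtgg) = 1/16

BbNnTtGg gametes: BNTG×1, BNTg×1, BNtG×1, BNtg×1, BnTG×1, BnTg×1, BntG×1, Bntg×1, bNTG×1, bNTg×1, bNtG×1, bNtg×1, bnTG×1, bnTg×1, bntG×1, bntg×1
bbNNttgg gametes: bNtg×16
BbNnTtGg×bbNNttgg grid (16·16=256): BbNNTtGg=16 BbNNTtgg=16 BbNNttGg=16 BbNNttgg=16 BbNnTtGg=16 BbNnTtgg=16 BbNnttGg=16 BbNnttgg=16 bbNNTtGg=16 bbNNTtgg=16 bbNNttGg=16 bbNNttgg=16 bbNnTtGg=16 bbNnTtgg=16 bbNnttGg=16 bbNnttgg=16
BbNnTtgg hits 16/256; gcd=16; 16÷16/256÷16 = 1/16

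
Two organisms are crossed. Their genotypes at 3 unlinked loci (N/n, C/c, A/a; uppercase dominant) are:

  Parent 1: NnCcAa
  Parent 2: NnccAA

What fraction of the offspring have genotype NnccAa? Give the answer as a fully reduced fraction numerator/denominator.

NnCcAa gametes: NCA×1, NCa×1, NcA×1, Nca×1, nCA×1, nCa×1, ncA×1, nca×1
NnccAA gametes: NcA×4, ncA×4
NnCcAa×NnccAA grid (8·8=64): NNCcAA=4 NNCcAa=4 NNccAA=4 NNccAa=4 NnCcAA=8 NnCcAa=8 NnccAA=8 NnccAa=8 nnCcAA=4 nnCcAa=4 nnccAA=4 nnccAa=4
NnccAa hits 8/64; gcd=8; 8÷8/64÷8 = 1/8

P(NnccAa) = 1/8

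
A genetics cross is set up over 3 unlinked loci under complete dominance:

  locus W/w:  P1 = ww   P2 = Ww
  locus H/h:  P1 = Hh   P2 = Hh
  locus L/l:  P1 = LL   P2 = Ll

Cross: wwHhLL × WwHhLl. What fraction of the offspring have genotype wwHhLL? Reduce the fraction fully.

wwHhLL gametes: wHL×4, whL×4
WwHhLl gametes: WHL×1, WHl×1, WhL×1, Whl×1, wHL×1, wHl×1, whL×1, whl×1
wwHhLL×WwHhLl grid (8·8=64): WwHHLL=4 WwHHLl=4 WwHhLL=8 WwHhLl=8 WwhhLL=4 WwhhLl=4 wwHHLL=4 wwHHLl=4 wwHhLL=8 wwHhLl=8 wwhhLL=4 wwhhLl=4
wwHhLL hits 8/64; gcd=8; 8÷8/64÷8 = 1/8

P(wwHhLL) = 1/8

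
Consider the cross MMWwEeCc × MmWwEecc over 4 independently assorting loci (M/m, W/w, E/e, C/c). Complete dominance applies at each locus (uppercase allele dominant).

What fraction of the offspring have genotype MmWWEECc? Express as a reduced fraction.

P(MmWWEECc) = 1/64

MMWwEeCc gametes: MWEC×2, MWEc×2, MWeC×2, MWec×2, MwEC×2, MwEc×2, MweC×2, Mwec×2
MmWwEecc gametes: MWEc×2, MWec×2, MwEc×2, Mwec×2, mWEc×2, mWec×2, mwEc×2, mwec×2
MMWwEeCc×MmWwEecc grid (16·16=256): MMWWEECc=4 MMWWEEcc=4 MMWWEeCc=8 MMWWEecc=8 MMWWeeCc=4 MMWWeecc=4 MMWwEECc=8 MMWwEEcc=8 MMWwEeCc=16 MMWwEecc=16 MMWweeCc=8 MMWweecc=8 MMwwEECc=4 MMwwEEcc=4 MMwwEeCc=8 MMwwEecc=8 MMwweeCc=4 MMwweecc=4 MmWWEECc=4 MmWWEEcc=4 MmWWEeCc=8 MmWWEecc=8 MmWWeeCc=4 MmWWeecc=4 MmWwEECc=8 MmWwEEcc=8 MmWwEeCc=16 MmWwEecc=16 MmWweeCc=8 MmWweecc=8 MmwwEECc=4 MmwwEEcc=4 MmwwEeCc=8 MmwwEecc=8 MmwweeCc=4 Mmwweecc=4
MmWWEECc hits 4/256; gcd=4; 4÷4/256÷4 = 1/64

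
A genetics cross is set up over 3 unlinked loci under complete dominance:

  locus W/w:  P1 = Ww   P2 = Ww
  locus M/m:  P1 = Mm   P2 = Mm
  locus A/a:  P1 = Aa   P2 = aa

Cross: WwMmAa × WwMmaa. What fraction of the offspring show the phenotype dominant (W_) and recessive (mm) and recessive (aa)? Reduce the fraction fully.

P(W_ mm aa) = 3/32

WwMmAa gametes: WMA×1, WMa×1, WmA×1, Wma×1, wMA×1, wMa×1, wmA×1, wma×1
WwMmaa gametes: WMa×2, Wma×2, wMa×2, wma×2
WwMmAa×WwMmaa grid (8·8=64): WWMMAa=2 WWMMaa=2 WWMmAa=4 WWMmaa=4 WWmmAa=2 WWmmaa=2 WwMMAa=4 WwMMaa=4 WwMmAa=8 WwMmaa=8 WwmmAa=4 Wwmmaa=4 wwMMAa=2 wwMMaa=2 wwMmAa=4 wwMmaa=4 wwmmAa=2 wwmmaa=2
W_ mm aa hits 6/64; gcd=2; 6÷2/64÷2 = 3/32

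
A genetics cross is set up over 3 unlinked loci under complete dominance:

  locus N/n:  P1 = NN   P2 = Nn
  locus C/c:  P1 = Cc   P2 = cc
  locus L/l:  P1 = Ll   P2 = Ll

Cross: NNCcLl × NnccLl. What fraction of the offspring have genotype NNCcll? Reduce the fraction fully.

P(NNCcll) = 1/16

NNCcLl gametes: NCL×2, NCl×2, NcL×2, Ncl×2
NnccLl gametes: NcL×2, Ncl×2, ncL×2, ncl×2
NNCcLl×NnccLl grid (8·8=64): NNCcLL=4 NNCcLl=8 NNCcll=4 NNccLL=4 NNccLl=8 NNccll=4 NnCcLL=4 NnCcLl=8 NnCcll=4 NnccLL=4 NnccLl=8 Nnccll=4
NNCcll hits 4/64; gcd=4; 4÷4/64÷4 = 1/16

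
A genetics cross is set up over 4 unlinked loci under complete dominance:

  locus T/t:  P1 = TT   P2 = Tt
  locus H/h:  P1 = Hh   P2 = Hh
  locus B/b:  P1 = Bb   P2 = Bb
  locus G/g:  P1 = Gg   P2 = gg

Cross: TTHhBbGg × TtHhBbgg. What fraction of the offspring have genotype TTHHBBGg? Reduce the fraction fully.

TTHhBbGg gametes: THBG×2, THBg×2, THbG×2, THbg×2, ThBG×2, ThBg×2, ThbG×2, Thbg×2
TtHhBbgg gametes: THBg×2, THbg×2, ThBg×2, Thbg×2, tHBg×2, tHbg×2, thBg×2, thbg×2
TTHhBbGg×TtHhBbgg grid (16·16=256): TTHHBBGg=4 TTHHBBgg=4 TTHHBbGg=8 TTHHBbgg=8 TTHHbbGg=4 TTHHbbgg=4 TTHhBBGg=8 TTHhBBgg=8 TTHhBbGg=16 TTHhBbgg=16 TTHhbbGg=8 TTHhbbgg=8 TThhBBGg=4 TThhBBgg=4 TThhBbGg=8 TThhBbgg=8 TThhbbGg=4 TThhbbgg=4 TtHHBBGg=4 TtHHBBgg=4 TtHHBbGg=8 TtHHBbgg=8 TtHHbbGg=4 TtHHbbgg=4 TtHhBBGg=8 TtHhBBgg=8 TtHhBbGg=16 TtHhBbgg=16 TtHhbbGg=8 TtHhbbgg=8 TthhBBGg=4 TthhBBgg=4 TthhBbGg=8 TthhBbgg=8 TthhbbGg=4 Tthhbbgg=4
TTHHBBGg hits 4/256; gcd=4; 4÷4/256÷4 = 1/64

P(TTHHBBGg) = 1/64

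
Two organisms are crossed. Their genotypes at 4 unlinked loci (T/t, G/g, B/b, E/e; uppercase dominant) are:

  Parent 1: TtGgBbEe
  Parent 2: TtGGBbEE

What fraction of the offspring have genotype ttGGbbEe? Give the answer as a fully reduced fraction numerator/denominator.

P(ttGGbbEe) = 1/64

TtGgBbEe gametes: TGBE×1, TGBe×1, TGbE×1, TGbe×1, TgBE×1, TgBe×1, TgbE×1, Tgbe×1, tGBE×1, tGBe×1, tGbE×1, tGbe×1, tgBE×1, tgBe×1, tgbE×1, tgbe×1
TtGGBbEE gametes: TGBE×4, TGbE×4, tGBE×4, tGbE×4
TtGgBbEe×TtGGBbEE grid (16·16=256): TTGGBBEE=4 TTGGBBEe=4 TTGGBbEE=8 TTGGBbEe=8 TTGGbbEE=4 TTGGbbEe=4 TTGgBBEE=4 TTGgBBEe=4 TTGgBbEE=8 TTGgBbEe=8 TTGgbbEE=4 TTGgbbEe=4 TtGGBBEE=8 TtGGBBEe=8 TtGGBbEE=16 TtGGBbEe=16 TtGGbbEE=8 TtGGbbEe=8 TtGgBBEE=8 TtGgBBEe=8 TtGgBbEE=16 TtGgBbEe=16 TtGgbbEE=8 TtGgbbEe=8 ttGGBBEE=4 ttGGBBEe=4 ttGGBbEE=8 ttGGBbEe=8 ttGGbbEE=4 ttGGbbEe=4 ttGgBBEE=4 ttGgBBEe=4 ttGgBbEE=8 ttGgBbEe=8 ttGgbbEE=4 ttGgbbEe=4
ttGGbbEe hits 4/256; gcd=4; 4÷4/256÷4 = 1/64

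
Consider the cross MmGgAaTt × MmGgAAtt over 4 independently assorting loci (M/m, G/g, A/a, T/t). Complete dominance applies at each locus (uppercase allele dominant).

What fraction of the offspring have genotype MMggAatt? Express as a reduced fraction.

P(MMggAatt) = 1/64

MmGgAaTt gametes: MGAT×1, MGAt×1, MGaT×1, MGat×1, MgAT×1, MgAt×1, MgaT×1, Mgat×1, mGAT×1, mGAt×1, mGaT×1, mGat×1, mgAT×1, mgAt×1, mgaT×1, mgat×1
MmGgAAtt gametes: MGAt×4, MgAt×4, mGAt×4, mgAt×4
MmGgAaTt×MmGgAAtt grid (16·16=256): MMGGAATt=4 MMGGAAtt=4 MMGGAaTt=4 MMGGAatt=4 MMGgAATt=8 MMGgAAtt=8 MMGgAaTt=8 MMGgAatt=8 MMggAATt=4 MMggAAtt=4 MMggAaTt=4 MMggAatt=4 MmGGAATt=8 MmGGAAtt=8 MmGGAaTt=8 MmGGAatt=8 MmGgAATt=16 MmGgAAtt=16 MmGgAaTt=16 MmGgAatt=16 MmggAATt=8 MmggAAtt=8 MmggAaTt=8 MmggAatt=8 mmGGAATt=4 mmGGAAtt=4 mmGGAaTt=4 mmGGAatt=4 mmGgAATt=8 mmGgAAtt=8 mmGgAaTt=8 mmGgAatt=8 mmggAATt=4 mmggAAtt=4 mmggAaTt=4 mmggAatt=4
MMggAatt hits 4/256; gcd=4; 4÷4/256÷4 = 1/64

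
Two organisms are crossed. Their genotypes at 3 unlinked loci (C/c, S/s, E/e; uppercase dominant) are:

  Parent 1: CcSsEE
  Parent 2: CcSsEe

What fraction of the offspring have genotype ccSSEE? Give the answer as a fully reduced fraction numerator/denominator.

P(ccSSEE) = 1/32

CcSsEE gametes: CSE×2, CsE×2, cSE×2, csE×2
CcSsEe gametes: CSE×1, CSe×1, CsE×1, Cse×1, cSE×1, cSe×1, csE×1, cse×1
CcSsEE×CcSsEe grid (8·8=64): CCSSEE=2 CCSSEe=2 CCSsEE=4 CCSsEe=4 CCssEE=2 CCssEe=2 CcSSEE=4 CcSSEe=4 CcSsEE=8 CcSsEe=8 CcssEE=4 CcssEe=4 ccSSEE=2 ccSSEe=2 ccSsEE=4 ccSsEe=4 ccssEE=2 ccssEe=2
ccSSEE hits 2/64; gcd=2; 2÷2/64÷2 = 1/32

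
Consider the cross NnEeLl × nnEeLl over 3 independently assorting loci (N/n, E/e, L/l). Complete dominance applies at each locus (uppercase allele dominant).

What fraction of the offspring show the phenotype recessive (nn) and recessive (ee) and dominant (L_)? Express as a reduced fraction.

P(nn ee L_) = 3/32

NnEeLl gametes: NEL×1, NEl×1, NeL×1, Nel×1, nEL×1, nEl×1, neL×1, nel×1
nnEeLl gametes: nEL×2, nEl×2, neL×2, nel×2
NnEeLl×nnEeLl grid (8·8=64): NnEELL=2 NnEELl=4 NnEEll=2 NnEeLL=4 NnEeLl=8 NnEell=4 NneeLL=2 NneeLl=4 Nneell=2 nnEELL=2 nnEELl=4 nnEEll=2 nnEeLL=4 nnEeLl=8 nnEell=4 nneeLL=2 nneeLl=4 nneell=2
nn ee L_ hits 6/64; gcd=2; 6÷2/64÷2 = 3/32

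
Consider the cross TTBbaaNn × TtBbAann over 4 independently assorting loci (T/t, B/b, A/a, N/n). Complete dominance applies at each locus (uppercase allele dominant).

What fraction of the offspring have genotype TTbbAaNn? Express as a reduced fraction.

TTBbaaNn gametes: TBaN×4, TBan×4, TbaN×4, Tban×4
TtBbAann gametes: TBAn×2, TBan×2, TbAn×2, Tban×2, tBAn×2, tBan×2, tbAn×2, tban×2
TTBbaaNn×TtBbAann grid (16·16=256): TTBBAaNn=8 TTBBAann=8 TTBBaaNn=8 TTBBaann=8 TTBbAaNn=16 TTBbAann=16 TTBbaaNn=16 TTBbaann=16 TTbbAaNn=8 TTbbAann=8 TTbbaaNn=8 TTbbaann=8 TtBBAaNn=8 TtBBAann=8 TtBBaaNn=8 TtBBaann=8 TtBbAaNn=16 TtBbAann=16 TtBbaaNn=16 TtBbaann=16 TtbbAaNn=8 TtbbAann=8 TtbbaaNn=8 Ttbbaann=8
TTbbAaNn hits 8/256; gcd=8; 8÷8/256÷8 = 1/32

P(TTbbAaNn) = 1/32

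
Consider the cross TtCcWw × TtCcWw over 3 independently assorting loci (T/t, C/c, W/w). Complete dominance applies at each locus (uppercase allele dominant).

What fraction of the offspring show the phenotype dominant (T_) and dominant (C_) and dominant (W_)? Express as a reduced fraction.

TtCcWw gametes: TCW×1, TCw×1, TcW×1, Tcw×1, tCW×1, tCw×1, tcW×1, tcw×1
TtCcWw gametes: TCW×1, TCw×1, TcW×1, Tcw×1, tCW×1, tCw×1, tcW×1, tcw×1
TtCcWw×TtCcWw grid (8·8=64): TTCCWW=1 TTCCWw=2 TTCCww=1 TTCcWW=2 TTCcWw=4 TTCcww=2 TTccWW=1 TTccWw=2 TTccww=1 TtCCWW=2 TtCCWw=4 TtCCww=2 TtCcWW=4 TtCcWw=8 TtCcww=4 TtccWW=2 TtccWw=4 Ttccww=2 ttCCWW=1 ttCCWw=2 ttCCww=1 ttCcWW=2 ttCcWw=4 ttCcww=2 ttccWW=1 ttccWw=2 ttccww=1
T_ C_ W_ hits 27/64; gcd=1; 27÷1/64÷1 = 27/64

P(T_ C_ W_) = 27/64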